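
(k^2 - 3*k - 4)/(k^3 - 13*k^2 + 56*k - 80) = (k + 1)/(k^2 - 9*k + 20)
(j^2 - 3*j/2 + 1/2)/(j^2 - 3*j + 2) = (j - 1/2)/(j - 2)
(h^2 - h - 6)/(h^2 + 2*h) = (h - 3)/h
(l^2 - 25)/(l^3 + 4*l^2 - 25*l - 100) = 1/(l + 4)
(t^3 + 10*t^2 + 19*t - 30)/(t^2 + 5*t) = t + 5 - 6/t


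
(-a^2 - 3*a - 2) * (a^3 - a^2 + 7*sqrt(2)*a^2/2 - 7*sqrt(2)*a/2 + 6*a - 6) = -a^5 - 7*sqrt(2)*a^4/2 - 2*a^4 - 7*sqrt(2)*a^3 - 5*a^3 - 10*a^2 + 7*sqrt(2)*a^2/2 + 6*a + 7*sqrt(2)*a + 12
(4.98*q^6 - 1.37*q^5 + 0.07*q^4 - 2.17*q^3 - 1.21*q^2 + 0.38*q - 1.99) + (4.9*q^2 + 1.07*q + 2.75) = 4.98*q^6 - 1.37*q^5 + 0.07*q^4 - 2.17*q^3 + 3.69*q^2 + 1.45*q + 0.76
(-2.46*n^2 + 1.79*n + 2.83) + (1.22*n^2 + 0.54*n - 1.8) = -1.24*n^2 + 2.33*n + 1.03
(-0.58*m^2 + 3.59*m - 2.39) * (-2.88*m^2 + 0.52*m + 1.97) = 1.6704*m^4 - 10.6408*m^3 + 7.6074*m^2 + 5.8295*m - 4.7083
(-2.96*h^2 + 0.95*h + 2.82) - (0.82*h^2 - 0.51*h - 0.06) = -3.78*h^2 + 1.46*h + 2.88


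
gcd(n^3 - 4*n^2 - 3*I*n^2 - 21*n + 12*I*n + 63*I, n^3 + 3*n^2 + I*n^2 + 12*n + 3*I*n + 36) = n^2 + n*(3 - 3*I) - 9*I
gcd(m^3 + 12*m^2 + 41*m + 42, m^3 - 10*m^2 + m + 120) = m + 3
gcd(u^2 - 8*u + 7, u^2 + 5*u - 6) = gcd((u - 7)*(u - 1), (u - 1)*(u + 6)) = u - 1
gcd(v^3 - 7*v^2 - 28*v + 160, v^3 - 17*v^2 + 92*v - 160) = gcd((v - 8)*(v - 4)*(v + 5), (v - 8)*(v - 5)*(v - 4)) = v^2 - 12*v + 32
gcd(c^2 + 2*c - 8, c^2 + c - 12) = c + 4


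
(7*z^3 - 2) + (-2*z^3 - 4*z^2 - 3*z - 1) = 5*z^3 - 4*z^2 - 3*z - 3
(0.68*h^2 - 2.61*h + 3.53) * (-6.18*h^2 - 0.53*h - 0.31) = -4.2024*h^4 + 15.7694*h^3 - 20.6429*h^2 - 1.0618*h - 1.0943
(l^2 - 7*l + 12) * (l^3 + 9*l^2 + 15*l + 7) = l^5 + 2*l^4 - 36*l^3 + 10*l^2 + 131*l + 84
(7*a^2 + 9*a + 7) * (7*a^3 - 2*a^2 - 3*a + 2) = 49*a^5 + 49*a^4 + 10*a^3 - 27*a^2 - 3*a + 14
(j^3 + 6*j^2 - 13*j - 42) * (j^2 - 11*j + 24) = j^5 - 5*j^4 - 55*j^3 + 245*j^2 + 150*j - 1008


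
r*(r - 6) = r^2 - 6*r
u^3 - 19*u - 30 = (u - 5)*(u + 2)*(u + 3)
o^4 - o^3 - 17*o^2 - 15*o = o*(o - 5)*(o + 1)*(o + 3)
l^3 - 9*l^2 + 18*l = l*(l - 6)*(l - 3)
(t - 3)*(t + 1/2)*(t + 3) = t^3 + t^2/2 - 9*t - 9/2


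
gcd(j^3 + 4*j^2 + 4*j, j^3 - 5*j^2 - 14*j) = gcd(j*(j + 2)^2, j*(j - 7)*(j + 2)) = j^2 + 2*j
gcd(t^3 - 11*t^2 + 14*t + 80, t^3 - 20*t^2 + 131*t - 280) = t^2 - 13*t + 40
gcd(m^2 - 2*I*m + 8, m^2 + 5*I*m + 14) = 1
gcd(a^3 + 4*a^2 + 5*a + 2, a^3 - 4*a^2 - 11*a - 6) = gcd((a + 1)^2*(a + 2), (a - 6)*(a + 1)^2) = a^2 + 2*a + 1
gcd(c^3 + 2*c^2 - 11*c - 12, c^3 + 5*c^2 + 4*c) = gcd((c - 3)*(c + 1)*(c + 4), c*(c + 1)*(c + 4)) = c^2 + 5*c + 4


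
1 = 1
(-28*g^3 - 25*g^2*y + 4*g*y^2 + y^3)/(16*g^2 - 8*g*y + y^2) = (7*g^2 + 8*g*y + y^2)/(-4*g + y)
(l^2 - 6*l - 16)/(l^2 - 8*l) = (l + 2)/l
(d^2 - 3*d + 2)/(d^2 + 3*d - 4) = (d - 2)/(d + 4)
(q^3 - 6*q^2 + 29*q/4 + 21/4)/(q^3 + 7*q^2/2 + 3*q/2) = (2*q^2 - 13*q + 21)/(2*q*(q + 3))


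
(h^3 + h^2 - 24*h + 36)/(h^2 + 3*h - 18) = h - 2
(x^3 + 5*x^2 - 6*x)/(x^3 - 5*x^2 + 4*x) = (x + 6)/(x - 4)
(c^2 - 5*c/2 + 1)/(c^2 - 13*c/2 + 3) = (c - 2)/(c - 6)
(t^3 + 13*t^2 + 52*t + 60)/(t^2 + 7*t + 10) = t + 6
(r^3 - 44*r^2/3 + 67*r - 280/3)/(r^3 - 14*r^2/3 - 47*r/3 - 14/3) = (3*r^2 - 23*r + 40)/(3*r^2 + 7*r + 2)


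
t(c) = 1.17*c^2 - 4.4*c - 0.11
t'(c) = 2.34*c - 4.4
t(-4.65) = 45.65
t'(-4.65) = -15.28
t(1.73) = -4.22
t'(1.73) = -0.35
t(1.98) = -4.24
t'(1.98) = 0.23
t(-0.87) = 4.60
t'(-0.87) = -6.44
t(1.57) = -4.13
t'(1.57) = -0.73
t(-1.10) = 6.15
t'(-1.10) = -6.97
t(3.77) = -0.07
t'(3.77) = 4.42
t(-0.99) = 5.39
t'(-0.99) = -6.72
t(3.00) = -2.78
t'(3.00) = 2.62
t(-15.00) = 329.14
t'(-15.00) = -39.50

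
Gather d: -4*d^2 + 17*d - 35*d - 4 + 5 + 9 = -4*d^2 - 18*d + 10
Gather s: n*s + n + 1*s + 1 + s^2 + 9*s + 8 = n + s^2 + s*(n + 10) + 9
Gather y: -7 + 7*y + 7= 7*y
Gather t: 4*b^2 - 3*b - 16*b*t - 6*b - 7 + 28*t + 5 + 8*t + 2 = 4*b^2 - 9*b + t*(36 - 16*b)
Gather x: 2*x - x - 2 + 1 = x - 1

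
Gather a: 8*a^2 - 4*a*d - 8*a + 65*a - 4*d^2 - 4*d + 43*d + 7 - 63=8*a^2 + a*(57 - 4*d) - 4*d^2 + 39*d - 56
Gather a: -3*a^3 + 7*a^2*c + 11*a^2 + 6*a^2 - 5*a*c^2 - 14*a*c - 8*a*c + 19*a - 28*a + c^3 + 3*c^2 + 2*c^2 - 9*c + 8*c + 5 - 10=-3*a^3 + a^2*(7*c + 17) + a*(-5*c^2 - 22*c - 9) + c^3 + 5*c^2 - c - 5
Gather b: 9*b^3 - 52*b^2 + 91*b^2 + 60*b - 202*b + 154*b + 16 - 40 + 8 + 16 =9*b^3 + 39*b^2 + 12*b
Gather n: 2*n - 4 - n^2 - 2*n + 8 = 4 - n^2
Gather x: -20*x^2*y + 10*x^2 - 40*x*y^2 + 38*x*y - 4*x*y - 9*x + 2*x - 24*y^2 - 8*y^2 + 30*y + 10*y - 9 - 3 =x^2*(10 - 20*y) + x*(-40*y^2 + 34*y - 7) - 32*y^2 + 40*y - 12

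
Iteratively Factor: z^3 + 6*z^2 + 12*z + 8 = (z + 2)*(z^2 + 4*z + 4) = (z + 2)^2*(z + 2)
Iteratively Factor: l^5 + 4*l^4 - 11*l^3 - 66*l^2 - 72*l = (l + 3)*(l^4 + l^3 - 14*l^2 - 24*l) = l*(l + 3)*(l^3 + l^2 - 14*l - 24) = l*(l + 2)*(l + 3)*(l^2 - l - 12) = l*(l + 2)*(l + 3)^2*(l - 4)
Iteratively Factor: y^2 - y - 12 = (y - 4)*(y + 3)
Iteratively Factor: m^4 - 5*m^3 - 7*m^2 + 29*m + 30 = (m + 2)*(m^3 - 7*m^2 + 7*m + 15) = (m - 3)*(m + 2)*(m^2 - 4*m - 5) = (m - 3)*(m + 1)*(m + 2)*(m - 5)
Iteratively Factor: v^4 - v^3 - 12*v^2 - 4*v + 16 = (v + 2)*(v^3 - 3*v^2 - 6*v + 8) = (v + 2)^2*(v^2 - 5*v + 4) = (v - 4)*(v + 2)^2*(v - 1)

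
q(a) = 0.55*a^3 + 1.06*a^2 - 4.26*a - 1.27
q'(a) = 1.65*a^2 + 2.12*a - 4.26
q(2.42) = 2.42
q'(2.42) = 10.53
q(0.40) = -2.77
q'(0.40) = -3.15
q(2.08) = -0.60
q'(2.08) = 7.29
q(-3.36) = 4.15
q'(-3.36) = 7.24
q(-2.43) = 7.45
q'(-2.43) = 0.33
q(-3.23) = 5.01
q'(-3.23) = 6.11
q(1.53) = -3.34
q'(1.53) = 2.85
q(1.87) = -1.93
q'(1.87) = 5.47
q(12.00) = 1050.65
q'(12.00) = 258.78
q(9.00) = 447.20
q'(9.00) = 148.47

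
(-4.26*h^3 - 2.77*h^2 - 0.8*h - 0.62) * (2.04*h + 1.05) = -8.6904*h^4 - 10.1238*h^3 - 4.5405*h^2 - 2.1048*h - 0.651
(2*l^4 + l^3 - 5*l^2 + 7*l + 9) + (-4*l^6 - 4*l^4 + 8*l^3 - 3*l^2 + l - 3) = -4*l^6 - 2*l^4 + 9*l^3 - 8*l^2 + 8*l + 6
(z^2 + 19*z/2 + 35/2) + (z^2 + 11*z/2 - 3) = 2*z^2 + 15*z + 29/2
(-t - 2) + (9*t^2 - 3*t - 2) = 9*t^2 - 4*t - 4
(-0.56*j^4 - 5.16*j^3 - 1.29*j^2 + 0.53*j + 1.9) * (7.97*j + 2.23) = -4.4632*j^5 - 42.374*j^4 - 21.7881*j^3 + 1.3474*j^2 + 16.3249*j + 4.237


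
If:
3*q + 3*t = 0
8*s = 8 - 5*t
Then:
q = -t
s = 1 - 5*t/8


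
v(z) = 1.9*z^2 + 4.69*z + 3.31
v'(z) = 3.8*z + 4.69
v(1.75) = 17.34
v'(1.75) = 11.34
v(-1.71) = 0.85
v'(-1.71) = -1.81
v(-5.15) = 29.55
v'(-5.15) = -14.88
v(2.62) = 28.64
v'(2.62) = 14.65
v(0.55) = 6.46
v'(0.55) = 6.78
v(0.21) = 4.38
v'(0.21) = 5.49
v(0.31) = 4.95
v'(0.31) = 5.87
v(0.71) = 7.60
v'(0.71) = 7.39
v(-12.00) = 220.63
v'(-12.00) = -40.91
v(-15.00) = 360.46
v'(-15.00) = -52.31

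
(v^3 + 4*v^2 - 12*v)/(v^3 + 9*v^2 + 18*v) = (v - 2)/(v + 3)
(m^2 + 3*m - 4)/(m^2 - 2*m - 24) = (m - 1)/(m - 6)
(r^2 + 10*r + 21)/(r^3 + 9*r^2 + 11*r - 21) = 1/(r - 1)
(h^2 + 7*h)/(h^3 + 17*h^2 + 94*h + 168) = h/(h^2 + 10*h + 24)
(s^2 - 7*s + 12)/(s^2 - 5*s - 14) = (-s^2 + 7*s - 12)/(-s^2 + 5*s + 14)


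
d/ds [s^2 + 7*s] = 2*s + 7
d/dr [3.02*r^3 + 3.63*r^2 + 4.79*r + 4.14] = 9.06*r^2 + 7.26*r + 4.79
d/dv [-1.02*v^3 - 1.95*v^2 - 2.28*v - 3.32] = -3.06*v^2 - 3.9*v - 2.28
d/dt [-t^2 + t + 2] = 1 - 2*t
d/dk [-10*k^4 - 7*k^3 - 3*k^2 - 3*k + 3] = -40*k^3 - 21*k^2 - 6*k - 3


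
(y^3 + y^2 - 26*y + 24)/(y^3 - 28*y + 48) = (y - 1)/(y - 2)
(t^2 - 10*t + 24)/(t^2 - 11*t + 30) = (t - 4)/(t - 5)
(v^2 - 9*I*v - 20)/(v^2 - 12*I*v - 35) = (v - 4*I)/(v - 7*I)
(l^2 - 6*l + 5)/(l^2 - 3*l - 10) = (l - 1)/(l + 2)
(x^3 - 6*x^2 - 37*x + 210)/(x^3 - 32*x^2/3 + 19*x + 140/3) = 3*(x + 6)/(3*x + 4)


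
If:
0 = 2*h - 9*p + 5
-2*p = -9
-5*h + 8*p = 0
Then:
No Solution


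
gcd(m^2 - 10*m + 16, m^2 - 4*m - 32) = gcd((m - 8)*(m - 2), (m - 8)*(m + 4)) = m - 8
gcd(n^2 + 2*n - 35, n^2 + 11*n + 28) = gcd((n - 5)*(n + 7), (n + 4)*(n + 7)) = n + 7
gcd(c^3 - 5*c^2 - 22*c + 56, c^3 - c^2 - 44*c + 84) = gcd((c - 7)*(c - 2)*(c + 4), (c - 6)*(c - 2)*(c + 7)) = c - 2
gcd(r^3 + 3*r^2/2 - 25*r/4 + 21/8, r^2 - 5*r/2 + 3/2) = r - 3/2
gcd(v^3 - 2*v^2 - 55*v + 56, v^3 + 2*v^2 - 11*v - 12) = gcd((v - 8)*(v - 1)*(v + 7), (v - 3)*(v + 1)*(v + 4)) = 1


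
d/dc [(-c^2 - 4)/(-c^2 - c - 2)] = (c^2 - 4*c - 4)/(c^4 + 2*c^3 + 5*c^2 + 4*c + 4)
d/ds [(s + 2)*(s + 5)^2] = 3*(s + 3)*(s + 5)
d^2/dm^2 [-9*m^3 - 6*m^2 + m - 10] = -54*m - 12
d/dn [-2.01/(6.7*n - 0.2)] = 13.467/(6.7*n - 0.2)^2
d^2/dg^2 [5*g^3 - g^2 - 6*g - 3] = 30*g - 2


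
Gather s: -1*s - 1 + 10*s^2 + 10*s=10*s^2 + 9*s - 1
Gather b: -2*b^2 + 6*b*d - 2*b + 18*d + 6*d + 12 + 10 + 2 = -2*b^2 + b*(6*d - 2) + 24*d + 24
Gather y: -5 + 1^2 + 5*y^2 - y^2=4*y^2 - 4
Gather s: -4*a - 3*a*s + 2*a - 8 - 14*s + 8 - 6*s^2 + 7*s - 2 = -2*a - 6*s^2 + s*(-3*a - 7) - 2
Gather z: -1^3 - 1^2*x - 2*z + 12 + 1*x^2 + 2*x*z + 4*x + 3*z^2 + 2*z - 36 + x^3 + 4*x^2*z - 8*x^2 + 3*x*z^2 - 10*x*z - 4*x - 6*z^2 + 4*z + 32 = x^3 - 7*x^2 - x + z^2*(3*x - 3) + z*(4*x^2 - 8*x + 4) + 7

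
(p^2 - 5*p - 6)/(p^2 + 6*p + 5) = (p - 6)/(p + 5)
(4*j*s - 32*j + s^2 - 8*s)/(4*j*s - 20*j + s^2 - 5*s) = (s - 8)/(s - 5)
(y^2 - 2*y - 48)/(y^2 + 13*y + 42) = (y - 8)/(y + 7)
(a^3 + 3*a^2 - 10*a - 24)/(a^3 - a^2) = (a^3 + 3*a^2 - 10*a - 24)/(a^2*(a - 1))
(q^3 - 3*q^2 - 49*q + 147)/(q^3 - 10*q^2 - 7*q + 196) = (q^2 + 4*q - 21)/(q^2 - 3*q - 28)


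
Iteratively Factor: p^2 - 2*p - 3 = (p - 3)*(p + 1)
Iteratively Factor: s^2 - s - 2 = (s - 2)*(s + 1)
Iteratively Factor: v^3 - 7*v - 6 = (v + 1)*(v^2 - v - 6) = (v - 3)*(v + 1)*(v + 2)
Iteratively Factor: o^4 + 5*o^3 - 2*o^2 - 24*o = (o + 3)*(o^3 + 2*o^2 - 8*o) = o*(o + 3)*(o^2 + 2*o - 8) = o*(o + 3)*(o + 4)*(o - 2)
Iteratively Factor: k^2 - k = (k)*(k - 1)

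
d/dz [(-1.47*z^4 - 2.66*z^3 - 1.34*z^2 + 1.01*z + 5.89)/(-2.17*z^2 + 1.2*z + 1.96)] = (6.3798*z^5 + 0.4802*z^4 - 17.9088*z^3 - 15.0571*z^2 + 20.3098*z - 5.0884)/(4.7089*z^4 - 5.208*z^3 - 7.0664*z^2 + 4.704*z + 3.8416)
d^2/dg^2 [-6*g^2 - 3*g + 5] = -12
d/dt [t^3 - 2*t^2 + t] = 3*t^2 - 4*t + 1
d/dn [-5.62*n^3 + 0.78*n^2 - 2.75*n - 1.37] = -16.86*n^2 + 1.56*n - 2.75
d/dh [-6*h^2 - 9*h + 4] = -12*h - 9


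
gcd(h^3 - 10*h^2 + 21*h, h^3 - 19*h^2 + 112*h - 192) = h - 3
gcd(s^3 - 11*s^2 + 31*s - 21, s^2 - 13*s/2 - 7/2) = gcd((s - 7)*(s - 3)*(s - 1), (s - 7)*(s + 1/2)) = s - 7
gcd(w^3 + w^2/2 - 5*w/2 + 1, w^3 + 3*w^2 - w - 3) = w - 1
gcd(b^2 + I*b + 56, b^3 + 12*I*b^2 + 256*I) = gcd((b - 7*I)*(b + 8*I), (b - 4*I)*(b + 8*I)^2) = b + 8*I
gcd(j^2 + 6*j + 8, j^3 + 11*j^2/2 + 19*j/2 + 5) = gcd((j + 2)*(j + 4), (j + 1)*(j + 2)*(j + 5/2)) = j + 2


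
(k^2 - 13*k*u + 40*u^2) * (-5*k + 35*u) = -5*k^3 + 100*k^2*u - 655*k*u^2 + 1400*u^3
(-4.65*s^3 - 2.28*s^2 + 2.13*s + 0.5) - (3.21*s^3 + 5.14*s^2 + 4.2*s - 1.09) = -7.86*s^3 - 7.42*s^2 - 2.07*s + 1.59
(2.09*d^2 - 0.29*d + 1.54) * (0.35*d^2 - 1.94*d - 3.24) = 0.7315*d^4 - 4.1561*d^3 - 5.67*d^2 - 2.048*d - 4.9896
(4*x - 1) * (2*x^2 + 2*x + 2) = 8*x^3 + 6*x^2 + 6*x - 2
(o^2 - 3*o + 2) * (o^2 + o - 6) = o^4 - 2*o^3 - 7*o^2 + 20*o - 12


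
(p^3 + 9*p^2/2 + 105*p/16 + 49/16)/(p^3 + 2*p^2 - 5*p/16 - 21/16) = (4*p + 7)/(4*p - 3)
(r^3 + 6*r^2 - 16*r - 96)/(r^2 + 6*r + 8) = (r^2 + 2*r - 24)/(r + 2)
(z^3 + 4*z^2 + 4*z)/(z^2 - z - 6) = z*(z + 2)/(z - 3)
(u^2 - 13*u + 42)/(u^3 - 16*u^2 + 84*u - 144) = (u - 7)/(u^2 - 10*u + 24)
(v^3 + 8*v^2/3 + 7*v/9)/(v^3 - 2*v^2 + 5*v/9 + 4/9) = v*(3*v + 7)/(3*v^2 - 7*v + 4)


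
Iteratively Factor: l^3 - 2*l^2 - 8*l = (l + 2)*(l^2 - 4*l) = (l - 4)*(l + 2)*(l)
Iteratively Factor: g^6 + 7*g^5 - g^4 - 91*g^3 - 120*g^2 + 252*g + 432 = (g + 3)*(g^5 + 4*g^4 - 13*g^3 - 52*g^2 + 36*g + 144) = (g + 2)*(g + 3)*(g^4 + 2*g^3 - 17*g^2 - 18*g + 72) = (g + 2)*(g + 3)^2*(g^3 - g^2 - 14*g + 24) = (g - 3)*(g + 2)*(g + 3)^2*(g^2 + 2*g - 8) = (g - 3)*(g + 2)*(g + 3)^2*(g + 4)*(g - 2)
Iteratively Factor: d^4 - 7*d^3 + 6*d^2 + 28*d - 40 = (d - 5)*(d^3 - 2*d^2 - 4*d + 8) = (d - 5)*(d + 2)*(d^2 - 4*d + 4) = (d - 5)*(d - 2)*(d + 2)*(d - 2)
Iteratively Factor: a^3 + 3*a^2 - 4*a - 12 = (a - 2)*(a^2 + 5*a + 6) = (a - 2)*(a + 3)*(a + 2)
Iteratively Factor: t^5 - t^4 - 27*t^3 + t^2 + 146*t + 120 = (t - 3)*(t^4 + 2*t^3 - 21*t^2 - 62*t - 40) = (t - 5)*(t - 3)*(t^3 + 7*t^2 + 14*t + 8) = (t - 5)*(t - 3)*(t + 4)*(t^2 + 3*t + 2) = (t - 5)*(t - 3)*(t + 2)*(t + 4)*(t + 1)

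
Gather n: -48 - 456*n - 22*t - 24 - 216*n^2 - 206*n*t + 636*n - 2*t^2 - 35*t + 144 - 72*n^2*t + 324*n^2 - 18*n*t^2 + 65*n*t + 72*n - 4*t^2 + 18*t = n^2*(108 - 72*t) + n*(-18*t^2 - 141*t + 252) - 6*t^2 - 39*t + 72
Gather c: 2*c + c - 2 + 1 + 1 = 3*c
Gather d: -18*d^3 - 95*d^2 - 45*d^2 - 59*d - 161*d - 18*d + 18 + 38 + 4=-18*d^3 - 140*d^2 - 238*d + 60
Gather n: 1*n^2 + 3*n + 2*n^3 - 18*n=2*n^3 + n^2 - 15*n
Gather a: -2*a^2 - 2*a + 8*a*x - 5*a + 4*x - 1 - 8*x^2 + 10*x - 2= -2*a^2 + a*(8*x - 7) - 8*x^2 + 14*x - 3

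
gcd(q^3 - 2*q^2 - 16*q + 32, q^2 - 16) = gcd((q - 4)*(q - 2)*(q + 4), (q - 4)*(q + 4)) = q^2 - 16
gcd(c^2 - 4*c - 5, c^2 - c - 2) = c + 1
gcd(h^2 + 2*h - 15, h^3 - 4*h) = 1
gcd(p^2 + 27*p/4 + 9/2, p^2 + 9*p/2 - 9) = p + 6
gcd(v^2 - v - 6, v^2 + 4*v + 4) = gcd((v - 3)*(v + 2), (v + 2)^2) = v + 2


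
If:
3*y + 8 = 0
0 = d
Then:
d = 0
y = -8/3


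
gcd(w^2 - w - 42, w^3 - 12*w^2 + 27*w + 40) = 1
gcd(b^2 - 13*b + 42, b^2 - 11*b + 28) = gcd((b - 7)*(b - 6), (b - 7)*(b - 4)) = b - 7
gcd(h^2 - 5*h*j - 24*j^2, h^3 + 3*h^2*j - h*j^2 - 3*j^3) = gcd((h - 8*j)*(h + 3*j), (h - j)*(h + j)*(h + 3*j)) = h + 3*j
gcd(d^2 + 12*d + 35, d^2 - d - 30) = d + 5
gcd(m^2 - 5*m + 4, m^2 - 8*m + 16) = m - 4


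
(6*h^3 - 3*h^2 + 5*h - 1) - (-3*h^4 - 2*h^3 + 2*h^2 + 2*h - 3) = 3*h^4 + 8*h^3 - 5*h^2 + 3*h + 2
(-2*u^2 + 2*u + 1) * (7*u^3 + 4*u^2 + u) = -14*u^5 + 6*u^4 + 13*u^3 + 6*u^2 + u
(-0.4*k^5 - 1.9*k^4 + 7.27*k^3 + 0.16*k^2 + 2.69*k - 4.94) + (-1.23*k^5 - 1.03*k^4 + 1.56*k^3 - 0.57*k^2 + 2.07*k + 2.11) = -1.63*k^5 - 2.93*k^4 + 8.83*k^3 - 0.41*k^2 + 4.76*k - 2.83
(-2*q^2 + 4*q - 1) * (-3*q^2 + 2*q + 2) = 6*q^4 - 16*q^3 + 7*q^2 + 6*q - 2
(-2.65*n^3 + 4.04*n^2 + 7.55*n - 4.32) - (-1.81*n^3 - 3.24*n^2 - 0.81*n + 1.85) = -0.84*n^3 + 7.28*n^2 + 8.36*n - 6.17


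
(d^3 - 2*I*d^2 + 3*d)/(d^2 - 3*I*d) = d + I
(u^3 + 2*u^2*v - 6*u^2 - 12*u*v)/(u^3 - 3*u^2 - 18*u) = (u + 2*v)/(u + 3)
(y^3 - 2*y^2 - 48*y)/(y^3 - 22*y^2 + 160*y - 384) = y*(y + 6)/(y^2 - 14*y + 48)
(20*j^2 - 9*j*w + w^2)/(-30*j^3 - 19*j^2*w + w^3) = (-4*j + w)/(6*j^2 + 5*j*w + w^2)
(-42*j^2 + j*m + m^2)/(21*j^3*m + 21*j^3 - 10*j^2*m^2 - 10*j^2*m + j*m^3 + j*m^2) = (-42*j^2 + j*m + m^2)/(j*(21*j^2*m + 21*j^2 - 10*j*m^2 - 10*j*m + m^3 + m^2))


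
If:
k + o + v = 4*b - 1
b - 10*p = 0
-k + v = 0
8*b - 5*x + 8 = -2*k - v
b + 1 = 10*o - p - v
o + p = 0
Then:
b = -10/83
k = -62/83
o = 1/83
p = -1/83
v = -62/83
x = 398/415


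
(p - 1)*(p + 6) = p^2 + 5*p - 6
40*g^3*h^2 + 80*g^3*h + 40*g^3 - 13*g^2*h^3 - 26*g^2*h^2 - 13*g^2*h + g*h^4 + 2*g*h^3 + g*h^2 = (-8*g + h)*(-5*g + h)*(h + 1)*(g*h + g)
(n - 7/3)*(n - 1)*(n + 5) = n^3 + 5*n^2/3 - 43*n/3 + 35/3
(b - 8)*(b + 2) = b^2 - 6*b - 16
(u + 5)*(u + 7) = u^2 + 12*u + 35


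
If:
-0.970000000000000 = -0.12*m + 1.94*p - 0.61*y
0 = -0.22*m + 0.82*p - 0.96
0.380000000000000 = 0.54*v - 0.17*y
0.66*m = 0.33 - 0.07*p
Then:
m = 0.37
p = 1.27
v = 2.45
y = 5.55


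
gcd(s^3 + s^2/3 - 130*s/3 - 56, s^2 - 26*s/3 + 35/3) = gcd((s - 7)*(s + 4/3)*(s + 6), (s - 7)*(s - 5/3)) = s - 7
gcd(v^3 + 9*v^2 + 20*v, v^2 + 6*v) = v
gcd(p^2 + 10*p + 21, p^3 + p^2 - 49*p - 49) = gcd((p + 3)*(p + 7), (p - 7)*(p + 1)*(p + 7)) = p + 7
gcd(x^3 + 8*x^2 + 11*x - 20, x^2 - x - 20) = x + 4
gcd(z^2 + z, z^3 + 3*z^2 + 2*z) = z^2 + z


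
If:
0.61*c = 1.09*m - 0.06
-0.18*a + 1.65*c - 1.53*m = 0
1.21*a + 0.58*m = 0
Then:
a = -0.05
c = 0.09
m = 0.11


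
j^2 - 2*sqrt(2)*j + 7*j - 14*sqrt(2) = (j + 7)*(j - 2*sqrt(2))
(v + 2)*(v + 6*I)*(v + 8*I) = v^3 + 2*v^2 + 14*I*v^2 - 48*v + 28*I*v - 96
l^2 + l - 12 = (l - 3)*(l + 4)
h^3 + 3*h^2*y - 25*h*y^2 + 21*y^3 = (h - 3*y)*(h - y)*(h + 7*y)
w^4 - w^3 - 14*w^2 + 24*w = w*(w - 3)*(w - 2)*(w + 4)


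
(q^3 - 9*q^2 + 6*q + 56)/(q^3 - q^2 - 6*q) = (q^2 - 11*q + 28)/(q*(q - 3))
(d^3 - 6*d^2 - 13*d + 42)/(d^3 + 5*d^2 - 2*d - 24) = (d - 7)/(d + 4)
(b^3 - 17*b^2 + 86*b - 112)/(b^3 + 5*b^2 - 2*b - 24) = (b^2 - 15*b + 56)/(b^2 + 7*b + 12)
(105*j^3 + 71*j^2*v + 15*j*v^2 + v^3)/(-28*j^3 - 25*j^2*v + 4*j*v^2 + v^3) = (15*j^2 + 8*j*v + v^2)/(-4*j^2 - 3*j*v + v^2)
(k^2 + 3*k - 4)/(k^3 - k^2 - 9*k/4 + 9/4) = 4*(k + 4)/(4*k^2 - 9)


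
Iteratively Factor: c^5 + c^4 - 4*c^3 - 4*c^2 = (c + 1)*(c^4 - 4*c^2) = (c - 2)*(c + 1)*(c^3 + 2*c^2) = c*(c - 2)*(c + 1)*(c^2 + 2*c) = c*(c - 2)*(c + 1)*(c + 2)*(c)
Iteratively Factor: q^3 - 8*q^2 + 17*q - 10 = (q - 2)*(q^2 - 6*q + 5) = (q - 5)*(q - 2)*(q - 1)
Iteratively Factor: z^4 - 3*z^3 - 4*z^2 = (z)*(z^3 - 3*z^2 - 4*z) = z*(z - 4)*(z^2 + z) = z^2*(z - 4)*(z + 1)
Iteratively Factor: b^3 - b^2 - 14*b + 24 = (b - 3)*(b^2 + 2*b - 8) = (b - 3)*(b - 2)*(b + 4)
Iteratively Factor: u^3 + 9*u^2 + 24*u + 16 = (u + 4)*(u^2 + 5*u + 4) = (u + 1)*(u + 4)*(u + 4)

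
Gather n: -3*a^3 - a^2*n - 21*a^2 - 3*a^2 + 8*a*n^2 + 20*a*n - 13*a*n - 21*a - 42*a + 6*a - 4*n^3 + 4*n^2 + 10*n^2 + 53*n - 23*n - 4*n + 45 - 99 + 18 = -3*a^3 - 24*a^2 - 57*a - 4*n^3 + n^2*(8*a + 14) + n*(-a^2 + 7*a + 26) - 36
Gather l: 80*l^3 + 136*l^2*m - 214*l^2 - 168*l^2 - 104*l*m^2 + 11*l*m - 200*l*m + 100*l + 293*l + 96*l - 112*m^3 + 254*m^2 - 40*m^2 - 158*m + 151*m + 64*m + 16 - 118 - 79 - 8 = 80*l^3 + l^2*(136*m - 382) + l*(-104*m^2 - 189*m + 489) - 112*m^3 + 214*m^2 + 57*m - 189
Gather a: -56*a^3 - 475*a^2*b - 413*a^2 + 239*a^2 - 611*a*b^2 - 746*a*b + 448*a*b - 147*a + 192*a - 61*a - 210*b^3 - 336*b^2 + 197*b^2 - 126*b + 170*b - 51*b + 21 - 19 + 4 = -56*a^3 + a^2*(-475*b - 174) + a*(-611*b^2 - 298*b - 16) - 210*b^3 - 139*b^2 - 7*b + 6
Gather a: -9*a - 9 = -9*a - 9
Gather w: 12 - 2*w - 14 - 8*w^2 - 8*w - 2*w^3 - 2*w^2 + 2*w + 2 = -2*w^3 - 10*w^2 - 8*w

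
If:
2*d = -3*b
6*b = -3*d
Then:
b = 0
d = 0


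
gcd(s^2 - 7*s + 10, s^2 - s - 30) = 1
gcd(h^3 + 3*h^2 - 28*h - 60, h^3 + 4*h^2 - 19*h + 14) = 1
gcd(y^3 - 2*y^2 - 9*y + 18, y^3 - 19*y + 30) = y^2 - 5*y + 6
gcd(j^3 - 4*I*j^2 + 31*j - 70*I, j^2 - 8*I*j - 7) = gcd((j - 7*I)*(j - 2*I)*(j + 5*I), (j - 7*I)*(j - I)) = j - 7*I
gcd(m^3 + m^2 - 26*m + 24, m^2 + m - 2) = m - 1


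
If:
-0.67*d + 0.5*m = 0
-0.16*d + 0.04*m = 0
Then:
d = 0.00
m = 0.00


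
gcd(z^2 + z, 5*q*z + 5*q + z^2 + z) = z + 1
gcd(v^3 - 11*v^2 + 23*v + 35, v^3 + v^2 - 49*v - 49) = v^2 - 6*v - 7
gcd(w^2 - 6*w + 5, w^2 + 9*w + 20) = 1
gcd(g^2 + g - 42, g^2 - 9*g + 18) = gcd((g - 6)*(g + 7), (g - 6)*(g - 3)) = g - 6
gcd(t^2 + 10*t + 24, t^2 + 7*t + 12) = t + 4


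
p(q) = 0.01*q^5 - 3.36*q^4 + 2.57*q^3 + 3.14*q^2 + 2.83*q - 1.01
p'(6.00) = -2520.17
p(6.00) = -3592.67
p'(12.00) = -20999.09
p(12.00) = -62258.57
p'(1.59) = -21.40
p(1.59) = 0.39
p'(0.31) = 5.12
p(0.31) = 0.21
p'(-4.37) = 1262.47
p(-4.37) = -1409.19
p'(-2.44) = 230.42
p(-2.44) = -146.52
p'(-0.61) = 4.93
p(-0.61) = -2.62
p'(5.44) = -1854.75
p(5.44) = -2373.93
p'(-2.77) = 333.19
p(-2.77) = -238.82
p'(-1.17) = 27.66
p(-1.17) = -10.46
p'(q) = 0.05*q^4 - 13.44*q^3 + 7.71*q^2 + 6.28*q + 2.83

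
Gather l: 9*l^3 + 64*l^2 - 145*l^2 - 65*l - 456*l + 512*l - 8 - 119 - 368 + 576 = 9*l^3 - 81*l^2 - 9*l + 81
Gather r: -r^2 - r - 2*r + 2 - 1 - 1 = -r^2 - 3*r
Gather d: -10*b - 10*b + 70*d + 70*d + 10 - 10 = -20*b + 140*d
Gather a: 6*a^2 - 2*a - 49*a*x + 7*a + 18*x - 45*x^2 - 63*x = 6*a^2 + a*(5 - 49*x) - 45*x^2 - 45*x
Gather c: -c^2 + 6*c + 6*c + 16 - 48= -c^2 + 12*c - 32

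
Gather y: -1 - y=-y - 1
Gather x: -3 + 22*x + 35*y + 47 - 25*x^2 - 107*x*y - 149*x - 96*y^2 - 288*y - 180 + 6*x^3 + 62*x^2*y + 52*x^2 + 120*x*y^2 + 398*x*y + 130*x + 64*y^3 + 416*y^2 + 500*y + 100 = 6*x^3 + x^2*(62*y + 27) + x*(120*y^2 + 291*y + 3) + 64*y^3 + 320*y^2 + 247*y - 36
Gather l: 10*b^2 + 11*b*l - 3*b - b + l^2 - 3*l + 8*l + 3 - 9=10*b^2 - 4*b + l^2 + l*(11*b + 5) - 6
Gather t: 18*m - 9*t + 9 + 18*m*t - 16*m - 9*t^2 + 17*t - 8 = 2*m - 9*t^2 + t*(18*m + 8) + 1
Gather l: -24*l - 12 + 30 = 18 - 24*l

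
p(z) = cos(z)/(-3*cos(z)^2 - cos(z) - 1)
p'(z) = (-6*sin(z)*cos(z) - sin(z))*cos(z)/(-3*cos(z)^2 - cos(z) - 1)^2 - sin(z)/(-3*cos(z)^2 - cos(z) - 1)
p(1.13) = -0.22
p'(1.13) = 0.11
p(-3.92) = 0.39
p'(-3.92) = -0.11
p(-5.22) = -0.22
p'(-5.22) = 0.05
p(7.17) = -0.22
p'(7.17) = -0.02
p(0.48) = -0.21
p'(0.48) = -0.03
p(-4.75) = -0.04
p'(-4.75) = 0.92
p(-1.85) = 0.29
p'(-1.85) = -0.82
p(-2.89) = 0.34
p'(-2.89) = 0.06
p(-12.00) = -0.21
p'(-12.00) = -0.04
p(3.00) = 0.34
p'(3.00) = -0.03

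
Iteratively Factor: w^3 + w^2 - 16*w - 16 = (w + 1)*(w^2 - 16) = (w + 1)*(w + 4)*(w - 4)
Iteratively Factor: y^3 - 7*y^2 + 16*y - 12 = (y - 3)*(y^2 - 4*y + 4) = (y - 3)*(y - 2)*(y - 2)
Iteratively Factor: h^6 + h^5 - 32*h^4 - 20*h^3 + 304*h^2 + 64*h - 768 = (h - 3)*(h^5 + 4*h^4 - 20*h^3 - 80*h^2 + 64*h + 256) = (h - 3)*(h - 2)*(h^4 + 6*h^3 - 8*h^2 - 96*h - 128) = (h - 4)*(h - 3)*(h - 2)*(h^3 + 10*h^2 + 32*h + 32) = (h - 4)*(h - 3)*(h - 2)*(h + 2)*(h^2 + 8*h + 16) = (h - 4)*(h - 3)*(h - 2)*(h + 2)*(h + 4)*(h + 4)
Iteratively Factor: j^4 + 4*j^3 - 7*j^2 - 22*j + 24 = (j - 2)*(j^3 + 6*j^2 + 5*j - 12) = (j - 2)*(j - 1)*(j^2 + 7*j + 12) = (j - 2)*(j - 1)*(j + 3)*(j + 4)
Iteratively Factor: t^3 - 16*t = (t)*(t^2 - 16) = t*(t - 4)*(t + 4)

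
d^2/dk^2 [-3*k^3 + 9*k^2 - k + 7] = 18 - 18*k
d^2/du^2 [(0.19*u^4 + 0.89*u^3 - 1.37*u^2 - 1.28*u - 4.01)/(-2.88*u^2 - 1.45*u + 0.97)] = (-3.151872*u^6 - 4.76064000000002*u^5 + 0.787853999999982*u^4 + 5.35212600000003*u^3 + 227.892114*u^2 + 116.905002*u + 45.445428)/(23.887872*u^6 + 36.08064*u^5 - 5.971104*u^4 - 21.255695*u^3 + 2.011101*u^2 + 4.092915*u - 0.912673)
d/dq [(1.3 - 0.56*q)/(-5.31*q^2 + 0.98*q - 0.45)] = (-2.9736*q^2 + 13.806*q - 1.022)/(28.1961*q^4 - 10.4076*q^3 + 5.7394*q^2 - 0.882*q + 0.2025)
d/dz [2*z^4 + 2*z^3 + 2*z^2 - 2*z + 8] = 8*z^3 + 6*z^2 + 4*z - 2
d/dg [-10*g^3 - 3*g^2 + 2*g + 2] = -30*g^2 - 6*g + 2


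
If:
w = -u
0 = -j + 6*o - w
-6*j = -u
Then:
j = -w/6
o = 5*w/36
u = -w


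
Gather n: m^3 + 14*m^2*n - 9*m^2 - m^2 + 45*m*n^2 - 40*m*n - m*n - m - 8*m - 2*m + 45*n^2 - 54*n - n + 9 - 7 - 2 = m^3 - 10*m^2 - 11*m + n^2*(45*m + 45) + n*(14*m^2 - 41*m - 55)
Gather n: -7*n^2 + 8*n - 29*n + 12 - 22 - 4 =-7*n^2 - 21*n - 14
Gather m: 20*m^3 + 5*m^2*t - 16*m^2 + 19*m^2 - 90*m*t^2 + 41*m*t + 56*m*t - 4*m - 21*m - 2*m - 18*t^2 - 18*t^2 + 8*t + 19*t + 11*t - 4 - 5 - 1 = 20*m^3 + m^2*(5*t + 3) + m*(-90*t^2 + 97*t - 27) - 36*t^2 + 38*t - 10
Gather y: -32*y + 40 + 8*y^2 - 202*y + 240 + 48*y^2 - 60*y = 56*y^2 - 294*y + 280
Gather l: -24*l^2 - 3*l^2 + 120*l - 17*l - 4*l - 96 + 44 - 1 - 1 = -27*l^2 + 99*l - 54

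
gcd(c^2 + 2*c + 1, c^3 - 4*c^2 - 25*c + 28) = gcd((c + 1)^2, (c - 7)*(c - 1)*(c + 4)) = 1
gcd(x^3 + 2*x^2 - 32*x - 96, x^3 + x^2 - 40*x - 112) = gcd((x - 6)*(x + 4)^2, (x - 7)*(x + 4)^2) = x^2 + 8*x + 16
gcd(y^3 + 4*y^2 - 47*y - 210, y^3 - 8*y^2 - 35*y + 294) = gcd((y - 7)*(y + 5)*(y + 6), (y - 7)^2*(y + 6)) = y^2 - y - 42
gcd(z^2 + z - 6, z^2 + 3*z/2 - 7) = z - 2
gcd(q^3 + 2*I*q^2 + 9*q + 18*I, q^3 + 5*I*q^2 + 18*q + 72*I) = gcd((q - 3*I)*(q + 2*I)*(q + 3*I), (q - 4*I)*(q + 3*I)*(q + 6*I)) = q + 3*I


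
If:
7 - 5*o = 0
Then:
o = 7/5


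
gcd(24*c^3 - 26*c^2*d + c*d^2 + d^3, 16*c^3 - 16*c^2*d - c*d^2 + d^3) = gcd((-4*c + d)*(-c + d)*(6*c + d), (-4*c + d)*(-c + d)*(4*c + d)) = 4*c^2 - 5*c*d + d^2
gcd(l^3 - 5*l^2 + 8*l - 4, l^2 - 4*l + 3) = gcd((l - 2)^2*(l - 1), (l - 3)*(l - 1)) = l - 1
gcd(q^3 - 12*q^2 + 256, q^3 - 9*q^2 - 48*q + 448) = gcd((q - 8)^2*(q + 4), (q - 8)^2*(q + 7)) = q^2 - 16*q + 64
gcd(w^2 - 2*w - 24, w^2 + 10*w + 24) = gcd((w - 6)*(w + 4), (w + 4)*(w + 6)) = w + 4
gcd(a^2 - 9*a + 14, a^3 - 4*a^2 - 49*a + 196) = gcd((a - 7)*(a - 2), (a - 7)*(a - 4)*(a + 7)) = a - 7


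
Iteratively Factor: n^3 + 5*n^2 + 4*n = (n)*(n^2 + 5*n + 4) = n*(n + 1)*(n + 4)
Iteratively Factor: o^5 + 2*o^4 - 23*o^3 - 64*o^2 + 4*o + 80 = (o - 1)*(o^4 + 3*o^3 - 20*o^2 - 84*o - 80) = (o - 1)*(o + 2)*(o^3 + o^2 - 22*o - 40) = (o - 1)*(o + 2)^2*(o^2 - o - 20) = (o - 5)*(o - 1)*(o + 2)^2*(o + 4)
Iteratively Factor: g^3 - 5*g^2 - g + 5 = (g - 1)*(g^2 - 4*g - 5) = (g - 5)*(g - 1)*(g + 1)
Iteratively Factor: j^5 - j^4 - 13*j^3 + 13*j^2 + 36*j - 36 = (j - 1)*(j^4 - 13*j^2 + 36) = (j - 1)*(j + 3)*(j^3 - 3*j^2 - 4*j + 12) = (j - 2)*(j - 1)*(j + 3)*(j^2 - j - 6) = (j - 2)*(j - 1)*(j + 2)*(j + 3)*(j - 3)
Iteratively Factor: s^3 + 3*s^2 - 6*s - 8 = (s + 1)*(s^2 + 2*s - 8) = (s - 2)*(s + 1)*(s + 4)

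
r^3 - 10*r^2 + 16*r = r*(r - 8)*(r - 2)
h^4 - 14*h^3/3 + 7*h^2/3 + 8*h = h*(h - 3)*(h - 8/3)*(h + 1)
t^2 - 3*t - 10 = (t - 5)*(t + 2)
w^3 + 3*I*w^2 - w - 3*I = (w - 1)*(w + 1)*(w + 3*I)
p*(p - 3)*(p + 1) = p^3 - 2*p^2 - 3*p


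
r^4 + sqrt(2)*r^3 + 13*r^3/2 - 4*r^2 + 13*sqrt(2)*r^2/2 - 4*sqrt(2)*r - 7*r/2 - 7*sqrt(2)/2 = (r - 1)*(r + 1/2)*(r + 7)*(r + sqrt(2))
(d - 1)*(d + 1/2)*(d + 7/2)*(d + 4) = d^4 + 7*d^3 + 39*d^2/4 - 43*d/4 - 7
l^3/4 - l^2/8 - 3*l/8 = l*(l/4 + 1/4)*(l - 3/2)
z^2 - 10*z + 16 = (z - 8)*(z - 2)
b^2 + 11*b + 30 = (b + 5)*(b + 6)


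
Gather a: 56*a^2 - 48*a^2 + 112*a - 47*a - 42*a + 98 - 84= 8*a^2 + 23*a + 14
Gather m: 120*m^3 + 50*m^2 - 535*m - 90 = 120*m^3 + 50*m^2 - 535*m - 90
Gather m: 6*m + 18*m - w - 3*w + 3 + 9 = 24*m - 4*w + 12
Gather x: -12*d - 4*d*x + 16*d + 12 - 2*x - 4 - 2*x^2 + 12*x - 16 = 4*d - 2*x^2 + x*(10 - 4*d) - 8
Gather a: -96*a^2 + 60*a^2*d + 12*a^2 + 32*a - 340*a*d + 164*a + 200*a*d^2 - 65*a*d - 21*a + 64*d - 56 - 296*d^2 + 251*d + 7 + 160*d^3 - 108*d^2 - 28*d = a^2*(60*d - 84) + a*(200*d^2 - 405*d + 175) + 160*d^3 - 404*d^2 + 287*d - 49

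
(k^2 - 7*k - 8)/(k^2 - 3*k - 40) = (k + 1)/(k + 5)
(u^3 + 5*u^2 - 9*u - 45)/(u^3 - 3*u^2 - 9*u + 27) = (u + 5)/(u - 3)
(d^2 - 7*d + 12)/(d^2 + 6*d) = (d^2 - 7*d + 12)/(d*(d + 6))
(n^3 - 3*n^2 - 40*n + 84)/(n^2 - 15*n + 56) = (n^2 + 4*n - 12)/(n - 8)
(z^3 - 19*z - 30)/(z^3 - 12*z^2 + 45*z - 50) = (z^2 + 5*z + 6)/(z^2 - 7*z + 10)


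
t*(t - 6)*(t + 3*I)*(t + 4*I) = t^4 - 6*t^3 + 7*I*t^3 - 12*t^2 - 42*I*t^2 + 72*t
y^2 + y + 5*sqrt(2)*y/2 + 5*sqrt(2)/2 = (y + 1)*(y + 5*sqrt(2)/2)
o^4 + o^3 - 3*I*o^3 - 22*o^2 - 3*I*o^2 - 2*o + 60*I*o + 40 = (o - 4)*(o + 5)*(o - 2*I)*(o - I)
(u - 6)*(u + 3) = u^2 - 3*u - 18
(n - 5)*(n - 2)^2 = n^3 - 9*n^2 + 24*n - 20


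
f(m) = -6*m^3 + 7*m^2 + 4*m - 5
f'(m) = -18*m^2 + 14*m + 4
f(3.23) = -121.24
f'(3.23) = -138.57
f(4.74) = -467.75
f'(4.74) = -334.06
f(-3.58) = 345.69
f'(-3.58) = -276.82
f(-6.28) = 1731.99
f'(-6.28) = -793.81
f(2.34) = -34.19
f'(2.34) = -61.80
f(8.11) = -2712.63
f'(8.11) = -1066.36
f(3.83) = -224.09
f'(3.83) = -206.42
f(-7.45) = 2834.68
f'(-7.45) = -1099.34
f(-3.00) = 208.00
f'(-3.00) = -200.00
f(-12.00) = 11323.00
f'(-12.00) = -2756.00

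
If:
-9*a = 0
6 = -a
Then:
No Solution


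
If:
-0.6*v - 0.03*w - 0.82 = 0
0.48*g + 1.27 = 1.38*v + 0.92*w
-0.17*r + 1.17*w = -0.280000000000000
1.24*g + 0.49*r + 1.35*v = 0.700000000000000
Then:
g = -3.39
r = 14.02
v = -1.46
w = 1.80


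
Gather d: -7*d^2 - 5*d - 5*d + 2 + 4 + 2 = -7*d^2 - 10*d + 8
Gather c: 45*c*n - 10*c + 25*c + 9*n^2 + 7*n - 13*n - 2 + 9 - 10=c*(45*n + 15) + 9*n^2 - 6*n - 3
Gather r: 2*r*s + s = 2*r*s + s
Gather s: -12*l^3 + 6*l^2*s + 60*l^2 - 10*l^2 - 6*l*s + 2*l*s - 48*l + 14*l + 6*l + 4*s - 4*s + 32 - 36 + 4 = -12*l^3 + 50*l^2 - 28*l + s*(6*l^2 - 4*l)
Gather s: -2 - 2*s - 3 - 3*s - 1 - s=-6*s - 6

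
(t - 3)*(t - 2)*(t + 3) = t^3 - 2*t^2 - 9*t + 18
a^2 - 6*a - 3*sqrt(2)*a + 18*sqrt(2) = (a - 6)*(a - 3*sqrt(2))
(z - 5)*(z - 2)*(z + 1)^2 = z^4 - 5*z^3 - 3*z^2 + 13*z + 10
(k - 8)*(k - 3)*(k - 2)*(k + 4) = k^4 - 9*k^3 - 6*k^2 + 136*k - 192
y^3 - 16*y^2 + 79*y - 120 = (y - 8)*(y - 5)*(y - 3)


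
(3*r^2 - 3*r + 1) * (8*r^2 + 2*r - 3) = 24*r^4 - 18*r^3 - 7*r^2 + 11*r - 3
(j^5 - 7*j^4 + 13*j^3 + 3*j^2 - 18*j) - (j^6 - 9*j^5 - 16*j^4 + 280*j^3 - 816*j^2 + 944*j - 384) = -j^6 + 10*j^5 + 9*j^4 - 267*j^3 + 819*j^2 - 962*j + 384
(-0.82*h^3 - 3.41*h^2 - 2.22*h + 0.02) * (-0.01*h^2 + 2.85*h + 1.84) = 0.0082*h^5 - 2.3029*h^4 - 11.2051*h^3 - 12.6016*h^2 - 4.0278*h + 0.0368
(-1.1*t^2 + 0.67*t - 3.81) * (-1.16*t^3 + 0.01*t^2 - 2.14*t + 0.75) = 1.276*t^5 - 0.7882*t^4 + 6.7803*t^3 - 2.2969*t^2 + 8.6559*t - 2.8575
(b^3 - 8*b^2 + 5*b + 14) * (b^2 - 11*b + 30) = b^5 - 19*b^4 + 123*b^3 - 281*b^2 - 4*b + 420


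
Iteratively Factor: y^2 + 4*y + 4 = (y + 2)*(y + 2)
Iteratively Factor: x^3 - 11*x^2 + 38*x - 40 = (x - 4)*(x^2 - 7*x + 10) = (x - 5)*(x - 4)*(x - 2)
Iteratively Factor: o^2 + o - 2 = (o - 1)*(o + 2)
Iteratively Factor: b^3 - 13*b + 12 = (b - 3)*(b^2 + 3*b - 4) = (b - 3)*(b + 4)*(b - 1)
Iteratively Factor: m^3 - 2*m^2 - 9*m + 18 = (m + 3)*(m^2 - 5*m + 6) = (m - 2)*(m + 3)*(m - 3)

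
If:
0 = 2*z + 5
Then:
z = -5/2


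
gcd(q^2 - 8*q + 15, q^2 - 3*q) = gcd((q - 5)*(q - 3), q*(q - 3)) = q - 3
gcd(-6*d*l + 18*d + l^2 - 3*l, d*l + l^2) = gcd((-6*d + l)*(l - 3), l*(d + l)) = 1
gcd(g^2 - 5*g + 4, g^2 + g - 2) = g - 1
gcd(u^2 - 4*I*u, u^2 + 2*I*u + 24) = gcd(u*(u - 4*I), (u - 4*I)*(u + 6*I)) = u - 4*I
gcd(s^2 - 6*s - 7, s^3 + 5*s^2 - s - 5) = s + 1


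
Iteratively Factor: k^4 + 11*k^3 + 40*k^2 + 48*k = (k)*(k^3 + 11*k^2 + 40*k + 48) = k*(k + 4)*(k^2 + 7*k + 12) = k*(k + 3)*(k + 4)*(k + 4)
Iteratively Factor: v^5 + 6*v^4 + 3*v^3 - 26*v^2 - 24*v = (v)*(v^4 + 6*v^3 + 3*v^2 - 26*v - 24) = v*(v - 2)*(v^3 + 8*v^2 + 19*v + 12) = v*(v - 2)*(v + 4)*(v^2 + 4*v + 3) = v*(v - 2)*(v + 3)*(v + 4)*(v + 1)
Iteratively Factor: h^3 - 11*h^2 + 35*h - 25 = (h - 5)*(h^2 - 6*h + 5) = (h - 5)*(h - 1)*(h - 5)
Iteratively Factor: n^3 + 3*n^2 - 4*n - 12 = (n - 2)*(n^2 + 5*n + 6) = (n - 2)*(n + 2)*(n + 3)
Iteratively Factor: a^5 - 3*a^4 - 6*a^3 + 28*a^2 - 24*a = (a - 2)*(a^4 - a^3 - 8*a^2 + 12*a) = a*(a - 2)*(a^3 - a^2 - 8*a + 12) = a*(a - 2)*(a + 3)*(a^2 - 4*a + 4) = a*(a - 2)^2*(a + 3)*(a - 2)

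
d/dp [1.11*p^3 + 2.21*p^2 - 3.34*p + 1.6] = 3.33*p^2 + 4.42*p - 3.34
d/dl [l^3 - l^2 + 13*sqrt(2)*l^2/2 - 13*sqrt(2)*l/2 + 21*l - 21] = 3*l^2 - 2*l + 13*sqrt(2)*l - 13*sqrt(2)/2 + 21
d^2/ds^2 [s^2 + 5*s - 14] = 2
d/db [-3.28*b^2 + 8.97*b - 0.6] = 8.97 - 6.56*b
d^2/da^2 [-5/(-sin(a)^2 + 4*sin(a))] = 10*(-2*sin(a) + 6 - 5/sin(a) - 12/sin(a)^2 + 16/sin(a)^3)/(sin(a) - 4)^3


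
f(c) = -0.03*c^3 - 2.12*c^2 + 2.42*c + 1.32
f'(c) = -0.09*c^2 - 4.24*c + 2.42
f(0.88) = 1.79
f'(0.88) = -1.38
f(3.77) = -21.30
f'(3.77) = -14.84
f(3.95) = -24.05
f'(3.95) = -15.73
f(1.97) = -2.37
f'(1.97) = -6.28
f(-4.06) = -41.44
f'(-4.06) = 18.15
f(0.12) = 1.58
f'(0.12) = 1.91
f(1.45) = 0.28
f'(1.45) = -3.92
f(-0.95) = -2.87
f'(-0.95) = 6.37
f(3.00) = -11.31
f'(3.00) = -11.11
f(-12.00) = -281.16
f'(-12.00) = 40.34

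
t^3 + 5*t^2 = t^2*(t + 5)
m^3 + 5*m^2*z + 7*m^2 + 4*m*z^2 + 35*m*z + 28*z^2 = (m + 7)*(m + z)*(m + 4*z)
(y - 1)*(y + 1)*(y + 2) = y^3 + 2*y^2 - y - 2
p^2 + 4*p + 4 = (p + 2)^2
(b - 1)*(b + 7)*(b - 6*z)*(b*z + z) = b^4*z - 6*b^3*z^2 + 7*b^3*z - 42*b^2*z^2 - b^2*z + 6*b*z^2 - 7*b*z + 42*z^2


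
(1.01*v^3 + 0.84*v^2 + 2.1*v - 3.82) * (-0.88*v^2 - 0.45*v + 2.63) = -0.8888*v^5 - 1.1937*v^4 + 0.4303*v^3 + 4.6258*v^2 + 7.242*v - 10.0466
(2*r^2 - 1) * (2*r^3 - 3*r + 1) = 4*r^5 - 8*r^3 + 2*r^2 + 3*r - 1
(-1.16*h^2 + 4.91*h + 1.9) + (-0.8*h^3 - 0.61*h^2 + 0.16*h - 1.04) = -0.8*h^3 - 1.77*h^2 + 5.07*h + 0.86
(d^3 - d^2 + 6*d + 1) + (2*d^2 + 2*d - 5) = d^3 + d^2 + 8*d - 4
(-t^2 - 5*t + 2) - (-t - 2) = -t^2 - 4*t + 4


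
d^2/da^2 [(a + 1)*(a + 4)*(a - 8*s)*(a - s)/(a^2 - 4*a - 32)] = 2*(a^3 - 24*a^2 + 192*a + 72*s^2 - 648*s + 64)/(a^3 - 24*a^2 + 192*a - 512)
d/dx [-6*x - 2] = -6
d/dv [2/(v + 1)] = -2/(v + 1)^2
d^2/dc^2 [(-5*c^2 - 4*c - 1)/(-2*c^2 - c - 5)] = 12*(c^3 - 23*c^2 - 19*c + 16)/(8*c^6 + 12*c^5 + 66*c^4 + 61*c^3 + 165*c^2 + 75*c + 125)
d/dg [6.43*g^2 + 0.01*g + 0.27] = 12.86*g + 0.01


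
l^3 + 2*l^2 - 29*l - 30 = (l - 5)*(l + 1)*(l + 6)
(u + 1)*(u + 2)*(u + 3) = u^3 + 6*u^2 + 11*u + 6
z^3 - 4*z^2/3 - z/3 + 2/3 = (z - 1)^2*(z + 2/3)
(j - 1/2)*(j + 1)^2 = j^3 + 3*j^2/2 - 1/2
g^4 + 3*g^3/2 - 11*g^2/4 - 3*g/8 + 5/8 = (g - 1)*(g - 1/2)*(g + 1/2)*(g + 5/2)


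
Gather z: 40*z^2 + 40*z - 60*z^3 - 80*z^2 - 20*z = -60*z^3 - 40*z^2 + 20*z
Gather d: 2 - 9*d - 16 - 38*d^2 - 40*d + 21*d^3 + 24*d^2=21*d^3 - 14*d^2 - 49*d - 14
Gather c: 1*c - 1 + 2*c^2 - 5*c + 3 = 2*c^2 - 4*c + 2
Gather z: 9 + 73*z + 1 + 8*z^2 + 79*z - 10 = 8*z^2 + 152*z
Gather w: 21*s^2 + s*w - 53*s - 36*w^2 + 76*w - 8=21*s^2 - 53*s - 36*w^2 + w*(s + 76) - 8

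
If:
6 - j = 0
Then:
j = 6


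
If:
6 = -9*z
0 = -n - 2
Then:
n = -2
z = -2/3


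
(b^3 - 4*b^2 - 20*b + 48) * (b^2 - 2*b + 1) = b^5 - 6*b^4 - 11*b^3 + 84*b^2 - 116*b + 48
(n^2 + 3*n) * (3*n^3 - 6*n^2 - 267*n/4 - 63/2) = 3*n^5 + 3*n^4 - 339*n^3/4 - 927*n^2/4 - 189*n/2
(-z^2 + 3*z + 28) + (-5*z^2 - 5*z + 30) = -6*z^2 - 2*z + 58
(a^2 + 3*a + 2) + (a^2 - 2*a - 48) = 2*a^2 + a - 46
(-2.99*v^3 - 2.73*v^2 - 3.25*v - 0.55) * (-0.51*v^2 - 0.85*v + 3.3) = 1.5249*v^5 + 3.9338*v^4 - 5.889*v^3 - 5.966*v^2 - 10.2575*v - 1.815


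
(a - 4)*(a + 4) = a^2 - 16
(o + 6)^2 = o^2 + 12*o + 36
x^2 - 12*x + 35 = (x - 7)*(x - 5)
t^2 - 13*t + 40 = (t - 8)*(t - 5)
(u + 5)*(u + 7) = u^2 + 12*u + 35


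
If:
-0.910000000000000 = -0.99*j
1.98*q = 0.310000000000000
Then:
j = 0.92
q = 0.16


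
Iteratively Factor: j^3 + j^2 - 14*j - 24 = (j + 2)*(j^2 - j - 12) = (j + 2)*(j + 3)*(j - 4)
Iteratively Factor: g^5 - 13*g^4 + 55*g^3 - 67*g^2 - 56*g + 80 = (g - 5)*(g^4 - 8*g^3 + 15*g^2 + 8*g - 16) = (g - 5)*(g + 1)*(g^3 - 9*g^2 + 24*g - 16) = (g - 5)*(g - 4)*(g + 1)*(g^2 - 5*g + 4) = (g - 5)*(g - 4)^2*(g + 1)*(g - 1)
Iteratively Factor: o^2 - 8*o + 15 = (o - 3)*(o - 5)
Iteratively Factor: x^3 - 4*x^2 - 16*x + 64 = (x - 4)*(x^2 - 16) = (x - 4)^2*(x + 4)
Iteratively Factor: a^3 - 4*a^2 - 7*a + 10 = (a + 2)*(a^2 - 6*a + 5) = (a - 5)*(a + 2)*(a - 1)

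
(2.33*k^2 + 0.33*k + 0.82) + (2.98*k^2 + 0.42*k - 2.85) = 5.31*k^2 + 0.75*k - 2.03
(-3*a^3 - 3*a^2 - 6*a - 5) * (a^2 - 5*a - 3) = -3*a^5 + 12*a^4 + 18*a^3 + 34*a^2 + 43*a + 15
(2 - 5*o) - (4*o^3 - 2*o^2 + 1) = -4*o^3 + 2*o^2 - 5*o + 1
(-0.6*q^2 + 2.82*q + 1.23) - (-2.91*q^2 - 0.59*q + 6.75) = 2.31*q^2 + 3.41*q - 5.52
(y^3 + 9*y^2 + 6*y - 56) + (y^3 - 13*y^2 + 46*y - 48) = 2*y^3 - 4*y^2 + 52*y - 104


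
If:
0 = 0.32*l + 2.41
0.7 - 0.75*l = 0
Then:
No Solution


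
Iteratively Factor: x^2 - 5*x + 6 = (x - 3)*(x - 2)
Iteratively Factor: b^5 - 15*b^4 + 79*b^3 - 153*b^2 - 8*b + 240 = (b - 5)*(b^4 - 10*b^3 + 29*b^2 - 8*b - 48) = (b - 5)*(b - 4)*(b^3 - 6*b^2 + 5*b + 12) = (b - 5)*(b - 4)*(b + 1)*(b^2 - 7*b + 12) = (b - 5)*(b - 4)^2*(b + 1)*(b - 3)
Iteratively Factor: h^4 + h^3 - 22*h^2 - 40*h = (h + 2)*(h^3 - h^2 - 20*h) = h*(h + 2)*(h^2 - h - 20) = h*(h + 2)*(h + 4)*(h - 5)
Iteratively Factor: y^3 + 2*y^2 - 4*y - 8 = (y - 2)*(y^2 + 4*y + 4) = (y - 2)*(y + 2)*(y + 2)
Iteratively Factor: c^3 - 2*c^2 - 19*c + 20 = (c + 4)*(c^2 - 6*c + 5) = (c - 1)*(c + 4)*(c - 5)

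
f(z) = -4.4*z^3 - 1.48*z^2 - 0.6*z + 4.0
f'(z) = -13.2*z^2 - 2.96*z - 0.6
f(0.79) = 0.43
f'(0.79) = -11.18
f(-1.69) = 22.02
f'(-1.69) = -33.30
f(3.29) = -170.68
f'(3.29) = -153.22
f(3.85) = -271.34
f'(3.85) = -207.65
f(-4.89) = 486.04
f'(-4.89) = -301.77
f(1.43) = -12.75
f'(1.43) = -31.83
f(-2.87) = 97.55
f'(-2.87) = -100.83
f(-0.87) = 6.30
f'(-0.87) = -8.02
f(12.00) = -7819.52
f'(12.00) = -1936.92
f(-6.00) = 904.72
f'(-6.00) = -458.04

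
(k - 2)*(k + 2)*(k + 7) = k^3 + 7*k^2 - 4*k - 28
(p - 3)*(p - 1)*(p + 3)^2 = p^4 + 2*p^3 - 12*p^2 - 18*p + 27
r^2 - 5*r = r*(r - 5)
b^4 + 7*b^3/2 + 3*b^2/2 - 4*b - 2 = (b - 1)*(b + 1/2)*(b + 2)^2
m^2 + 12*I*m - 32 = (m + 4*I)*(m + 8*I)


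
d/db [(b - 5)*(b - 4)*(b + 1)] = 3*b^2 - 16*b + 11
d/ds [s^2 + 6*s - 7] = 2*s + 6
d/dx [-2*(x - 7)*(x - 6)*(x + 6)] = -6*x^2 + 28*x + 72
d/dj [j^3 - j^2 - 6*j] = 3*j^2 - 2*j - 6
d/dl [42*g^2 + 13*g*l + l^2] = 13*g + 2*l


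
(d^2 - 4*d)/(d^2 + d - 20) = d/(d + 5)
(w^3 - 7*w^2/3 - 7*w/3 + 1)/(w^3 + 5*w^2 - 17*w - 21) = (w - 1/3)/(w + 7)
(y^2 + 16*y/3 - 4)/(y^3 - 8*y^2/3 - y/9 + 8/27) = 9*(3*y^2 + 16*y - 12)/(27*y^3 - 72*y^2 - 3*y + 8)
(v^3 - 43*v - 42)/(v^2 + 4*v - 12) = (v^2 - 6*v - 7)/(v - 2)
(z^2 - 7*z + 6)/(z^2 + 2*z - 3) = (z - 6)/(z + 3)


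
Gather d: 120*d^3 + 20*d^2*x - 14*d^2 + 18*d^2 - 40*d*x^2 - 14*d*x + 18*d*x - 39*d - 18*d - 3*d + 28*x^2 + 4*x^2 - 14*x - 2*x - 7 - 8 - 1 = 120*d^3 + d^2*(20*x + 4) + d*(-40*x^2 + 4*x - 60) + 32*x^2 - 16*x - 16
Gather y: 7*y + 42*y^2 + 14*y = 42*y^2 + 21*y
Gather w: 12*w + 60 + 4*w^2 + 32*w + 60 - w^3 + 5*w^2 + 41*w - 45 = -w^3 + 9*w^2 + 85*w + 75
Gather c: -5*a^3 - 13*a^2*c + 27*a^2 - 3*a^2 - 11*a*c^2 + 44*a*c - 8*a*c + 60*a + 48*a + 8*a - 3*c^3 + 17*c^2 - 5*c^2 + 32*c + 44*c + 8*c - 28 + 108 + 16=-5*a^3 + 24*a^2 + 116*a - 3*c^3 + c^2*(12 - 11*a) + c*(-13*a^2 + 36*a + 84) + 96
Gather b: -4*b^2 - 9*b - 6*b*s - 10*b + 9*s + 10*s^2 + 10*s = -4*b^2 + b*(-6*s - 19) + 10*s^2 + 19*s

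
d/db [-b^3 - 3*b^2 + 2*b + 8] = -3*b^2 - 6*b + 2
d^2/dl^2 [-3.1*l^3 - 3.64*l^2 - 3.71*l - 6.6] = -18.6*l - 7.28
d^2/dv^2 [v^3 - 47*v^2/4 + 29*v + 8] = 6*v - 47/2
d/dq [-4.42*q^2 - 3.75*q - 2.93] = -8.84*q - 3.75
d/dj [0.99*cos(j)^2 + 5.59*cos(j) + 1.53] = -(1.98*cos(j) + 5.59)*sin(j)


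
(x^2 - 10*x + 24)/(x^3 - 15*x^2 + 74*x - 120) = 1/(x - 5)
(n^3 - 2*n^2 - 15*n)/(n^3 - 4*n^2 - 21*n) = (n - 5)/(n - 7)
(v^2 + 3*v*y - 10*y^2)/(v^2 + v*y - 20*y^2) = (-v + 2*y)/(-v + 4*y)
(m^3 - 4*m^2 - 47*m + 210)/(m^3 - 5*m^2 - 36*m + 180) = (m + 7)/(m + 6)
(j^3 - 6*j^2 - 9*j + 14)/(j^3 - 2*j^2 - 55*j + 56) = (j^2 - 5*j - 14)/(j^2 - j - 56)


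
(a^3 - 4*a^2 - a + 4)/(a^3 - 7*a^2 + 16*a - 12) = (a^3 - 4*a^2 - a + 4)/(a^3 - 7*a^2 + 16*a - 12)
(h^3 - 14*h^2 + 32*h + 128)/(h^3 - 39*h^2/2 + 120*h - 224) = 2*(h + 2)/(2*h - 7)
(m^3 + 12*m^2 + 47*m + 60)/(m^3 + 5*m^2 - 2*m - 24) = (m + 5)/(m - 2)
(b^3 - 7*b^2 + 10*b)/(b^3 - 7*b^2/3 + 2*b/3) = 3*(b - 5)/(3*b - 1)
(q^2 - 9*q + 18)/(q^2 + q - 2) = (q^2 - 9*q + 18)/(q^2 + q - 2)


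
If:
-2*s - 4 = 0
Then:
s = -2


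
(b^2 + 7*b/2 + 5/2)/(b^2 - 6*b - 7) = (b + 5/2)/(b - 7)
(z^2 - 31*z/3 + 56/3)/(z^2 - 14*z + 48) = (z - 7/3)/(z - 6)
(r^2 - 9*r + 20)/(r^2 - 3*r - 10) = (r - 4)/(r + 2)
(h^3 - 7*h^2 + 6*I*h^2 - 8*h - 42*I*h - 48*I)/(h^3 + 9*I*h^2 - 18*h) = (h^2 - 7*h - 8)/(h*(h + 3*I))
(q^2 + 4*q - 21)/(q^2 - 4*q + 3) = (q + 7)/(q - 1)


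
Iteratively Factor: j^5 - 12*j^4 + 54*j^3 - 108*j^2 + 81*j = (j)*(j^4 - 12*j^3 + 54*j^2 - 108*j + 81) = j*(j - 3)*(j^3 - 9*j^2 + 27*j - 27) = j*(j - 3)^2*(j^2 - 6*j + 9) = j*(j - 3)^3*(j - 3)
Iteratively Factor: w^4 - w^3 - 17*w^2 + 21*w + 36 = (w + 4)*(w^3 - 5*w^2 + 3*w + 9) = (w - 3)*(w + 4)*(w^2 - 2*w - 3) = (w - 3)^2*(w + 4)*(w + 1)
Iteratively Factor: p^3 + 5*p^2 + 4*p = (p + 1)*(p^2 + 4*p) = p*(p + 1)*(p + 4)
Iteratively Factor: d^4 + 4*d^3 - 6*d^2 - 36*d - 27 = (d + 3)*(d^3 + d^2 - 9*d - 9) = (d - 3)*(d + 3)*(d^2 + 4*d + 3) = (d - 3)*(d + 3)^2*(d + 1)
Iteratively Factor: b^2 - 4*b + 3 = (b - 1)*(b - 3)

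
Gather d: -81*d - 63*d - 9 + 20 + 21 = 32 - 144*d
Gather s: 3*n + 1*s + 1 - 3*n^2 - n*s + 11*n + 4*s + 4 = -3*n^2 + 14*n + s*(5 - n) + 5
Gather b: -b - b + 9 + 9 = 18 - 2*b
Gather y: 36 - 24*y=36 - 24*y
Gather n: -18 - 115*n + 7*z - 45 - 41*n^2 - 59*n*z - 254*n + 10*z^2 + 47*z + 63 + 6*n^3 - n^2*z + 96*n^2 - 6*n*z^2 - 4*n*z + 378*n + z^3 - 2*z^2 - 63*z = 6*n^3 + n^2*(55 - z) + n*(-6*z^2 - 63*z + 9) + z^3 + 8*z^2 - 9*z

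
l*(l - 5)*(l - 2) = l^3 - 7*l^2 + 10*l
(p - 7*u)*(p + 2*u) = p^2 - 5*p*u - 14*u^2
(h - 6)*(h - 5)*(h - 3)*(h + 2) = h^4 - 12*h^3 + 35*h^2 + 36*h - 180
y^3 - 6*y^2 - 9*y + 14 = (y - 7)*(y - 1)*(y + 2)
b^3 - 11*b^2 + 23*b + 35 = (b - 7)*(b - 5)*(b + 1)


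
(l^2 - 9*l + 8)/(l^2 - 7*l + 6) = (l - 8)/(l - 6)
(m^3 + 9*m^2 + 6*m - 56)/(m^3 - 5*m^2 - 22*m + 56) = (m + 7)/(m - 7)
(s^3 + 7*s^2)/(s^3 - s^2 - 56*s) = s/(s - 8)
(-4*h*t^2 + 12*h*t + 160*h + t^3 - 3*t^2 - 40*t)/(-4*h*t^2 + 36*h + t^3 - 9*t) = (t^2 - 3*t - 40)/(t^2 - 9)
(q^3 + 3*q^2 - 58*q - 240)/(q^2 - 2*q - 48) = q + 5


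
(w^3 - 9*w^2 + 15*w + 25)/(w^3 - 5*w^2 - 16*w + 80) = (w^2 - 4*w - 5)/(w^2 - 16)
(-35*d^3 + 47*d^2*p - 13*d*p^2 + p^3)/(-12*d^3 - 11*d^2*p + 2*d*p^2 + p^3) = (35*d^3 - 47*d^2*p + 13*d*p^2 - p^3)/(12*d^3 + 11*d^2*p - 2*d*p^2 - p^3)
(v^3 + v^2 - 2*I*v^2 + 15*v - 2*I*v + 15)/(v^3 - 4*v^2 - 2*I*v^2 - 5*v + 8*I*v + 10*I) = (v^2 - 2*I*v + 15)/(v^2 - v*(5 + 2*I) + 10*I)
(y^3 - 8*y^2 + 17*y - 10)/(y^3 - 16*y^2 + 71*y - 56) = (y^2 - 7*y + 10)/(y^2 - 15*y + 56)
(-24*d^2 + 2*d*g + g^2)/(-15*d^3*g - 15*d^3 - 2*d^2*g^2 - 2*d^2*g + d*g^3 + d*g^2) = (24*d^2 - 2*d*g - g^2)/(d*(15*d^2*g + 15*d^2 + 2*d*g^2 + 2*d*g - g^3 - g^2))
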